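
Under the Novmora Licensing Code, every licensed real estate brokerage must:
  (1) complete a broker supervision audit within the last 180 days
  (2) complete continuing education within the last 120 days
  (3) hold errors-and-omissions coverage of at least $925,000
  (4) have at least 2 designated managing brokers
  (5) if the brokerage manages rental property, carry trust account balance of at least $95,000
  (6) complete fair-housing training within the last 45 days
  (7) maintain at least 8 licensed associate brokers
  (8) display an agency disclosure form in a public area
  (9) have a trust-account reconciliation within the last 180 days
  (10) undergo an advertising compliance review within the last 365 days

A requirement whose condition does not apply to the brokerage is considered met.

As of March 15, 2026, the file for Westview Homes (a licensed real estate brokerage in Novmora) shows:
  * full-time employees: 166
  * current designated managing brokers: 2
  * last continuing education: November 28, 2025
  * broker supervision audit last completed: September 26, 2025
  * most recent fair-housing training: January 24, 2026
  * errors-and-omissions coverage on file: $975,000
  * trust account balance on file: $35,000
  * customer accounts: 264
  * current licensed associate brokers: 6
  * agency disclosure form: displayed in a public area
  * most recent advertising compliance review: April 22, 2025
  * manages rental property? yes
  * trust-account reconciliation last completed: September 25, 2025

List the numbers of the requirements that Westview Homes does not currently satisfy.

1. broker supervision audit 170 days ago vs limit 180 → met
2. continuing education 107 days ago vs limit 120 → met
3. errors-and-omissions coverage $975,000 ≥ $925,000 → met
4. designated managing brokers 2 ≥ 2 → met
5. condition 'manages rental property' holds; trust account balance $35,000 < $95,000 → not met
6. fair-housing training 50 days ago vs limit 45 → not met
7. licensed associate brokers 6 < 8 → not met
8. agency disclosure form present → met
9. trust-account reconciliation 171 days ago vs limit 180 → met
10. advertising compliance review 327 days ago vs limit 365 → met
Not met: 5, 6, 7

5, 6, 7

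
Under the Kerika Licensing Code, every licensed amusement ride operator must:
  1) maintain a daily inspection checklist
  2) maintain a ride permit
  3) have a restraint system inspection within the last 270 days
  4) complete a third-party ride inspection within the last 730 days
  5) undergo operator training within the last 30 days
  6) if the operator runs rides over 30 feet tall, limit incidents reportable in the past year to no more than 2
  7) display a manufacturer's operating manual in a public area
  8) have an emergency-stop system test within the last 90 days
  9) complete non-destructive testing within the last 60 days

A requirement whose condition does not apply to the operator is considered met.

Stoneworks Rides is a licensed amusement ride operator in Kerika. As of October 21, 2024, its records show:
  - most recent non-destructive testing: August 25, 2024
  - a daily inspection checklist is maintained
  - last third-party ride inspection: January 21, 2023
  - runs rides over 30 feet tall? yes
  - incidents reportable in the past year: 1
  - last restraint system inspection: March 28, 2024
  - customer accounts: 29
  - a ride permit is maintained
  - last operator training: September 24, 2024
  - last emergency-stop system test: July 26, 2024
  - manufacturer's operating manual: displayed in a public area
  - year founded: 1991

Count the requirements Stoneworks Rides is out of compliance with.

1. daily inspection checklist present → met
2. ride permit present → met
3. restraint system inspection 207 days ago vs limit 270 → met
4. third-party ride inspection 639 days ago vs limit 730 → met
5. operator training 27 days ago vs limit 30 → met
6. condition 'runs rides over 30 feet tall' holds; incidents reportable in the past year 1 ≤ 2 → met
7. manufacturer's operating manual present → met
8. emergency-stop system test 87 days ago vs limit 90 → met
9. non-destructive testing 57 days ago vs limit 60 → met
Not met: 0 of 9

0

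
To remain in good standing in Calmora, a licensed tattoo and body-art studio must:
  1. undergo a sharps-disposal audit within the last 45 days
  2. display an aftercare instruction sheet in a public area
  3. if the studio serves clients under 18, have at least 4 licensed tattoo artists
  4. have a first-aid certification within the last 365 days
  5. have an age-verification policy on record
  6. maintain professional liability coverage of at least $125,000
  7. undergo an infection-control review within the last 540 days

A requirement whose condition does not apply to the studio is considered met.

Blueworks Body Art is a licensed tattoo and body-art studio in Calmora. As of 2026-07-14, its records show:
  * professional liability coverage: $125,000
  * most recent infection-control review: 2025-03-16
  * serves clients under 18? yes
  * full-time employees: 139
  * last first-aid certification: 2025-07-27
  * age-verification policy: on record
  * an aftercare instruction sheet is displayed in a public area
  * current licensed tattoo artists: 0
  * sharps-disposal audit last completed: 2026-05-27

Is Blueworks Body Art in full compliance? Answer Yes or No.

1. sharps-disposal audit 48 days ago vs limit 45 → not met
2. aftercare instruction sheet present → met
3. condition 'serves clients under 18' holds; licensed tattoo artists 0 < 4 → not met
4. first-aid certification 352 days ago vs limit 365 → met
5. age-verification policy present → met
6. professional liability coverage $125,000 ≥ $125,000 → met
7. infection-control review 485 days ago vs limit 540 → met
Not met: 1, 3

No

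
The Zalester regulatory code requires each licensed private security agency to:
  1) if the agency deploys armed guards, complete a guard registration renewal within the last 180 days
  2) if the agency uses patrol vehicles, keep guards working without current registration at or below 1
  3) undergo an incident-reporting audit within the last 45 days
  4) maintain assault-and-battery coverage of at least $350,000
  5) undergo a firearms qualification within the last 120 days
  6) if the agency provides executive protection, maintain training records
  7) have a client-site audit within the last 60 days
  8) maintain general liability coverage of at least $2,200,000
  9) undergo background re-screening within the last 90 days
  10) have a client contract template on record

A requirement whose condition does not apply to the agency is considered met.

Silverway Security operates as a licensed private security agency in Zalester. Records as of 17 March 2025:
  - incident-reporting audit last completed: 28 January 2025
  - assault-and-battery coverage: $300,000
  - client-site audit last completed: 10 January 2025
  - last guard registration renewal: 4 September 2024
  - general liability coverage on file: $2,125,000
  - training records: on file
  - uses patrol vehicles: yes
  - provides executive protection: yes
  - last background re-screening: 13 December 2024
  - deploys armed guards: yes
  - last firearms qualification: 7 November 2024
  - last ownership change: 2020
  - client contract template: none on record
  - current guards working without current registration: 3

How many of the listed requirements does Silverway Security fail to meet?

1. condition 'deploys armed guards' holds; guard registration renewal 194 days ago vs limit 180 → not met
2. condition 'uses patrol vehicles' holds; guards working without current registration 3 > 1 → not met
3. incident-reporting audit 48 days ago vs limit 45 → not met
4. assault-and-battery coverage $300,000 < $350,000 → not met
5. firearms qualification 130 days ago vs limit 120 → not met
6. condition 'provides executive protection' holds; training records present → met
7. client-site audit 66 days ago vs limit 60 → not met
8. general liability coverage $2,125,000 < $2,200,000 → not met
9. background re-screening 94 days ago vs limit 90 → not met
10. client contract template absent → not met
Not met: 9 of 10

9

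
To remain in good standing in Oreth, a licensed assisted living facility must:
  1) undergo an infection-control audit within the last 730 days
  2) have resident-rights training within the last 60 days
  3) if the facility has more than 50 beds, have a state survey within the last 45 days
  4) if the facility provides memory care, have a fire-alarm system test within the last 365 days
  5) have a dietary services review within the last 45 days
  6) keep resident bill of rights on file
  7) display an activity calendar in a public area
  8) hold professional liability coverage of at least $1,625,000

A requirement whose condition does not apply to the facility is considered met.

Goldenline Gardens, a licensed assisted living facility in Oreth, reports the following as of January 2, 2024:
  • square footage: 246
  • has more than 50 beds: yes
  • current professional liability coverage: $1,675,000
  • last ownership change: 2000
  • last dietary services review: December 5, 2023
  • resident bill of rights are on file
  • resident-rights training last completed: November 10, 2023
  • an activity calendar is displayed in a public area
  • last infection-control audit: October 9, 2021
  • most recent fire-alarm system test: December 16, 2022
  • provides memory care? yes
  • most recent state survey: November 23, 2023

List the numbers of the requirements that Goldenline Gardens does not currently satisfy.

1, 4

1. infection-control audit 815 days ago vs limit 730 → not met
2. resident-rights training 53 days ago vs limit 60 → met
3. condition 'has more than 50 beds' holds; state survey 40 days ago vs limit 45 → met
4. condition 'provides memory care' holds; fire-alarm system test 382 days ago vs limit 365 → not met
5. dietary services review 28 days ago vs limit 45 → met
6. resident bill of rights present → met
7. activity calendar present → met
8. professional liability coverage $1,675,000 ≥ $1,625,000 → met
Not met: 1, 4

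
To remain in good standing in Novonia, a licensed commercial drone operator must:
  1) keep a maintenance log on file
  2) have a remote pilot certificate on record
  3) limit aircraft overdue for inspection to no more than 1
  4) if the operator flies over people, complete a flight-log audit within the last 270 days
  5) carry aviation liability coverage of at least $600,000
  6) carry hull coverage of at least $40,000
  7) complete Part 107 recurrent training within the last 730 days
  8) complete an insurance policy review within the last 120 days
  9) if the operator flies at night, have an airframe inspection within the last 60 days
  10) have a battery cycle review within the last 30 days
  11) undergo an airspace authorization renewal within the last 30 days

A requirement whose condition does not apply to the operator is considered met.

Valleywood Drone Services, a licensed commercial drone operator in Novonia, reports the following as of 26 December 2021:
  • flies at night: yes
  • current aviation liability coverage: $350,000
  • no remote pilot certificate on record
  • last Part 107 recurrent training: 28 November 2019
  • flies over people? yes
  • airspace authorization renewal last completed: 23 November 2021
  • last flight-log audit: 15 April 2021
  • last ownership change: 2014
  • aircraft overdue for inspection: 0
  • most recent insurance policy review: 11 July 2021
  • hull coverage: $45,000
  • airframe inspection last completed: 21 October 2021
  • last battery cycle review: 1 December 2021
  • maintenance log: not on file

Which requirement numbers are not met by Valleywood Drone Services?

1. maintenance log absent → not met
2. remote pilot certificate absent → not met
3. aircraft overdue for inspection 0 ≤ 1 → met
4. condition 'flies over people' holds; flight-log audit 255 days ago vs limit 270 → met
5. aviation liability coverage $350,000 < $600,000 → not met
6. hull coverage $45,000 ≥ $40,000 → met
7. Part 107 recurrent training 759 days ago vs limit 730 → not met
8. insurance policy review 168 days ago vs limit 120 → not met
9. condition 'flies at night' holds; airframe inspection 66 days ago vs limit 60 → not met
10. battery cycle review 25 days ago vs limit 30 → met
11. airspace authorization renewal 33 days ago vs limit 30 → not met
Not met: 1, 2, 5, 7, 8, 9, 11

1, 2, 5, 7, 8, 9, 11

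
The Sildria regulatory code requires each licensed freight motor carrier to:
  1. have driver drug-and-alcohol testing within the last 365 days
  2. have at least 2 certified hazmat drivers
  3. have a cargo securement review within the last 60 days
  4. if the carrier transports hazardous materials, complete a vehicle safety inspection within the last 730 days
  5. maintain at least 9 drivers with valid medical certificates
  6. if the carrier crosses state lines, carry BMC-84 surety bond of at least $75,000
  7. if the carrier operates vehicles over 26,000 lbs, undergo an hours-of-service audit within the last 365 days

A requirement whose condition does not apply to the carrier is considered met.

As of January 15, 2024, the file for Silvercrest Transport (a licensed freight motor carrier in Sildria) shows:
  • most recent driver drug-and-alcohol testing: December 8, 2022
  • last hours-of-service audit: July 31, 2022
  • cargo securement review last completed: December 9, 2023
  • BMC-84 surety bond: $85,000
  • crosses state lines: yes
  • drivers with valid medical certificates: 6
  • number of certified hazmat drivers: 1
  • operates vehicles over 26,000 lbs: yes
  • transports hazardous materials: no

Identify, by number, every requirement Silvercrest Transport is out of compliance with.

1. driver drug-and-alcohol testing 403 days ago vs limit 365 → not met
2. certified hazmat drivers 1 < 2 → not met
3. cargo securement review 37 days ago vs limit 60 → met
4. condition 'transports hazardous materials' does not hold → requirement n/a → met
5. drivers with valid medical certificates 6 < 9 → not met
6. condition 'crosses state lines' holds; BMC-84 surety bond $85,000 ≥ $75,000 → met
7. condition 'operates vehicles over 26,000 lbs' holds; hours-of-service audit 533 days ago vs limit 365 → not met
Not met: 1, 2, 5, 7

1, 2, 5, 7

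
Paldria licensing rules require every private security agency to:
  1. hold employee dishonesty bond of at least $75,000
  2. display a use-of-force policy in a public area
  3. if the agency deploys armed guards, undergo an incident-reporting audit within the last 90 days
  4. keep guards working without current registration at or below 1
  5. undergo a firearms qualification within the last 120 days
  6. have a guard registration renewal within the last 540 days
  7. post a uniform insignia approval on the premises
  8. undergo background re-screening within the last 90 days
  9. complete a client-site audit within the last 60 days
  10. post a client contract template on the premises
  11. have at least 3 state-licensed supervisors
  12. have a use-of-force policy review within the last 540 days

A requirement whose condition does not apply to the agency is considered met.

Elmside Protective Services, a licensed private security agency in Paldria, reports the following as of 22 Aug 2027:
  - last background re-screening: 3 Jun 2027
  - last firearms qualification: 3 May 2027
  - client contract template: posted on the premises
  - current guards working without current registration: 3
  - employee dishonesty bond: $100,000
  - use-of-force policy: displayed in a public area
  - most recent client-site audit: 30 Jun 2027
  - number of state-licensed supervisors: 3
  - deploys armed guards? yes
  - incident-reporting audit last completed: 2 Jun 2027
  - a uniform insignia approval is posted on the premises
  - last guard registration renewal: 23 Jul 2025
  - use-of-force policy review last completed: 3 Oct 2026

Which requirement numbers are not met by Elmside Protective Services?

1. employee dishonesty bond $100,000 ≥ $75,000 → met
2. use-of-force policy present → met
3. condition 'deploys armed guards' holds; incident-reporting audit 81 days ago vs limit 90 → met
4. guards working without current registration 3 > 1 → not met
5. firearms qualification 111 days ago vs limit 120 → met
6. guard registration renewal 760 days ago vs limit 540 → not met
7. uniform insignia approval present → met
8. background re-screening 80 days ago vs limit 90 → met
9. client-site audit 53 days ago vs limit 60 → met
10. client contract template present → met
11. state-licensed supervisors 3 ≥ 3 → met
12. use-of-force policy review 323 days ago vs limit 540 → met
Not met: 4, 6

4, 6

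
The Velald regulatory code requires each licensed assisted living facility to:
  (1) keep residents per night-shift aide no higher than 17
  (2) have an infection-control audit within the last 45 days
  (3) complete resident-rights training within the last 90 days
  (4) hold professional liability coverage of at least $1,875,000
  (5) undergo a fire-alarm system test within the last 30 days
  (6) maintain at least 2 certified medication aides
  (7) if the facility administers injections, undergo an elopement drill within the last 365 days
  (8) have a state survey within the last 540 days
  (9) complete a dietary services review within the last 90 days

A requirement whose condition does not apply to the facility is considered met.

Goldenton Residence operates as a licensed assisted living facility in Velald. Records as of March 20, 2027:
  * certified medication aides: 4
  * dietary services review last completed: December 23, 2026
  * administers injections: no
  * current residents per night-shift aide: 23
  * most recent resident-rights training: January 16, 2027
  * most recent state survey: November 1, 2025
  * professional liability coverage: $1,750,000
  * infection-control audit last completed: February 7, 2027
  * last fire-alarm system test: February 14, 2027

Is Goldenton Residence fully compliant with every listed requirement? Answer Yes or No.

1. residents per night-shift aide 23 > 17 → not met
2. infection-control audit 41 days ago vs limit 45 → met
3. resident-rights training 63 days ago vs limit 90 → met
4. professional liability coverage $1,750,000 < $1,875,000 → not met
5. fire-alarm system test 34 days ago vs limit 30 → not met
6. certified medication aides 4 ≥ 2 → met
7. condition 'administers injections' does not hold → requirement n/a → met
8. state survey 504 days ago vs limit 540 → met
9. dietary services review 87 days ago vs limit 90 → met
Not met: 1, 4, 5

No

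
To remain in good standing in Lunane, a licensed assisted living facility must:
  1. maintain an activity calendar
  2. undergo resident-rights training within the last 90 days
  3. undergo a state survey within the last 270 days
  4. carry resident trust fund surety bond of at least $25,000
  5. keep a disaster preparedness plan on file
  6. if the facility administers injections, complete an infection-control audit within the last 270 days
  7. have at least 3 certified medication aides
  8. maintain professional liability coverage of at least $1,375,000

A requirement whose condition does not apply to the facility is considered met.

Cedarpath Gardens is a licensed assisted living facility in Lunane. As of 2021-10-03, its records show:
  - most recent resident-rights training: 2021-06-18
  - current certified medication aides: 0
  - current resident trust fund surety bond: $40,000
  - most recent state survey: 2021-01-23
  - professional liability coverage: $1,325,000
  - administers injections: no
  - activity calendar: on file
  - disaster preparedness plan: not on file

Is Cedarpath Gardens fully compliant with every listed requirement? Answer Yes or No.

No

1. activity calendar present → met
2. resident-rights training 107 days ago vs limit 90 → not met
3. state survey 253 days ago vs limit 270 → met
4. resident trust fund surety bond $40,000 ≥ $25,000 → met
5. disaster preparedness plan absent → not met
6. condition 'administers injections' does not hold → requirement n/a → met
7. certified medication aides 0 < 3 → not met
8. professional liability coverage $1,325,000 < $1,375,000 → not met
Not met: 2, 5, 7, 8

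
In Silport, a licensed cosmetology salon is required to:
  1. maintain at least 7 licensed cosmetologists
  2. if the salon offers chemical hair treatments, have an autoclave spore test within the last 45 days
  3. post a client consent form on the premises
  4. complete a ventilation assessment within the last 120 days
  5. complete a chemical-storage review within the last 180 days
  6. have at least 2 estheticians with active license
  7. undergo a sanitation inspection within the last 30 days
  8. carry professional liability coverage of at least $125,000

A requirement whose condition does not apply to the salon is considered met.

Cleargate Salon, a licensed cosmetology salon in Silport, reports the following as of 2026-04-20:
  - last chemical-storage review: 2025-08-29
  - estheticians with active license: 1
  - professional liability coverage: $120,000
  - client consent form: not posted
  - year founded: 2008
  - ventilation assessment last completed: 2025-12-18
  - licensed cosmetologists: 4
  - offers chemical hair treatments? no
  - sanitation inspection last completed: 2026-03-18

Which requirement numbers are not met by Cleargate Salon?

1, 3, 4, 5, 6, 7, 8

1. licensed cosmetologists 4 < 7 → not met
2. condition 'offers chemical hair treatments' does not hold → requirement n/a → met
3. client consent form absent → not met
4. ventilation assessment 123 days ago vs limit 120 → not met
5. chemical-storage review 234 days ago vs limit 180 → not met
6. estheticians with active license 1 < 2 → not met
7. sanitation inspection 33 days ago vs limit 30 → not met
8. professional liability coverage $120,000 < $125,000 → not met
Not met: 1, 3, 4, 5, 6, 7, 8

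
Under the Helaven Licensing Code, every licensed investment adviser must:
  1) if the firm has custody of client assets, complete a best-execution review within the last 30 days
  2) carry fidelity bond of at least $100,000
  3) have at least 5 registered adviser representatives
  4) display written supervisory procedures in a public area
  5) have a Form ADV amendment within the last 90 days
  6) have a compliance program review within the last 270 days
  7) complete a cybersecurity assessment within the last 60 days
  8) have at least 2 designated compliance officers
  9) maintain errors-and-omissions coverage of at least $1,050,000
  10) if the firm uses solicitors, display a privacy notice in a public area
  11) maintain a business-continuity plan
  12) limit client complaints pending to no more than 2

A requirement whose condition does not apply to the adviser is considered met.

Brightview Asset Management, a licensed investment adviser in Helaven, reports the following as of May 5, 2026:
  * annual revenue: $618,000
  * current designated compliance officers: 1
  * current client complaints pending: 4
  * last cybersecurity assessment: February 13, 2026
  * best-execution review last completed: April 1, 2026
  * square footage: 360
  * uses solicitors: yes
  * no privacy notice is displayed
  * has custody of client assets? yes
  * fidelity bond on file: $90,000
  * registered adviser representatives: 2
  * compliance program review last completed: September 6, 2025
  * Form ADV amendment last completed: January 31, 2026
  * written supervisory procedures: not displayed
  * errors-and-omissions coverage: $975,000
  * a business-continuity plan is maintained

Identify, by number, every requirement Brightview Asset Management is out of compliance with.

1. condition 'has custody of client assets' holds; best-execution review 34 days ago vs limit 30 → not met
2. fidelity bond $90,000 < $100,000 → not met
3. registered adviser representatives 2 < 5 → not met
4. written supervisory procedures absent → not met
5. Form ADV amendment 94 days ago vs limit 90 → not met
6. compliance program review 241 days ago vs limit 270 → met
7. cybersecurity assessment 81 days ago vs limit 60 → not met
8. designated compliance officers 1 < 2 → not met
9. errors-and-omissions coverage $975,000 < $1,050,000 → not met
10. condition 'uses solicitors' holds; privacy notice absent → not met
11. business-continuity plan present → met
12. client complaints pending 4 > 2 → not met
Not met: 1, 2, 3, 4, 5, 7, 8, 9, 10, 12

1, 2, 3, 4, 5, 7, 8, 9, 10, 12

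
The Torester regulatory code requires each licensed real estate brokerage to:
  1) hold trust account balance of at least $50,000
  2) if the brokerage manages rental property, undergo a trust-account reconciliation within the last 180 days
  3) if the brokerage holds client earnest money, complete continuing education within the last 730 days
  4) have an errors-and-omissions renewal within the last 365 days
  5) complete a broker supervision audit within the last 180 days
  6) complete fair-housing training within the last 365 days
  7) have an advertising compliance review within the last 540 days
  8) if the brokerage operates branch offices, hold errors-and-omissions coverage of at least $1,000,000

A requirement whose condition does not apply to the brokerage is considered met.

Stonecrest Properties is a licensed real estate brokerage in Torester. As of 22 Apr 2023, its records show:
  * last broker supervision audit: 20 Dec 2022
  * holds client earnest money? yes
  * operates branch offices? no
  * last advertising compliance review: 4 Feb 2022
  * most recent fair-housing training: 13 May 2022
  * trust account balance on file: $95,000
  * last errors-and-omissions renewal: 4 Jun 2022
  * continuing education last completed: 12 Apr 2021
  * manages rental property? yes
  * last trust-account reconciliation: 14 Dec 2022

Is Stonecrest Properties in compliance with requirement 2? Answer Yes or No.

2. condition 'manages rental property' holds; trust-account reconciliation 129 days ago vs limit 180 → met

Yes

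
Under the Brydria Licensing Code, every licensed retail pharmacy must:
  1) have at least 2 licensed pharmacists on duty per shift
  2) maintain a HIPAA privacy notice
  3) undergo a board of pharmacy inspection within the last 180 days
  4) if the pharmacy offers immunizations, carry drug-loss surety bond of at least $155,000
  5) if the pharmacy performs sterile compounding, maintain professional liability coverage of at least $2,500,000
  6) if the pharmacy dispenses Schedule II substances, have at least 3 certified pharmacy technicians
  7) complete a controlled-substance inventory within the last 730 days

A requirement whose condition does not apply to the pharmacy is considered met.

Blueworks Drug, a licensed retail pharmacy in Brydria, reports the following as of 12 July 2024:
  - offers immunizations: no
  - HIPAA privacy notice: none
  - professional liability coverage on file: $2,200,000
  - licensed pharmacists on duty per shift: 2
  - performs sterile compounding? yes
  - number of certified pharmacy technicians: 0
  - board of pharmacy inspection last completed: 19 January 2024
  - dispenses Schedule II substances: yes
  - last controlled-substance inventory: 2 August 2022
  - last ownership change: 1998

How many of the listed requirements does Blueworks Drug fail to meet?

3

1. licensed pharmacists on duty per shift 2 ≥ 2 → met
2. HIPAA privacy notice absent → not met
3. board of pharmacy inspection 175 days ago vs limit 180 → met
4. condition 'offers immunizations' does not hold → requirement n/a → met
5. condition 'performs sterile compounding' holds; professional liability coverage $2,200,000 < $2,500,000 → not met
6. condition 'dispenses Schedule II substances' holds; certified pharmacy technicians 0 < 3 → not met
7. controlled-substance inventory 710 days ago vs limit 730 → met
Not met: 3 of 7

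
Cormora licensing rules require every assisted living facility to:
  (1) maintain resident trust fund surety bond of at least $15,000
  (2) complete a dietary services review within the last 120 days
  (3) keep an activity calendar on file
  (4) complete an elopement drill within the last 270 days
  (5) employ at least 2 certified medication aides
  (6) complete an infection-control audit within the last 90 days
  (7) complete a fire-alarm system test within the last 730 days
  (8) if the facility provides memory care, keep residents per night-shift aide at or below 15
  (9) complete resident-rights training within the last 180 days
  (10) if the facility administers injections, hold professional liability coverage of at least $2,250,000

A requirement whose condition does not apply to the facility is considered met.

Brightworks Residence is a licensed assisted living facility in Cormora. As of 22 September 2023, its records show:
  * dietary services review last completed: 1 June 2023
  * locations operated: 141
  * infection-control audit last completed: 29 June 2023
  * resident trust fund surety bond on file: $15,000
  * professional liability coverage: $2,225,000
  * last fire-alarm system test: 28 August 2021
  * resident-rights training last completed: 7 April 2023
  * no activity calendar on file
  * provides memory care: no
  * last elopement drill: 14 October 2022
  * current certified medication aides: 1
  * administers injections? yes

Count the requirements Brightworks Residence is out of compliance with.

5

1. resident trust fund surety bond $15,000 ≥ $15,000 → met
2. dietary services review 113 days ago vs limit 120 → met
3. activity calendar absent → not met
4. elopement drill 343 days ago vs limit 270 → not met
5. certified medication aides 1 < 2 → not met
6. infection-control audit 85 days ago vs limit 90 → met
7. fire-alarm system test 755 days ago vs limit 730 → not met
8. condition 'provides memory care' does not hold → requirement n/a → met
9. resident-rights training 168 days ago vs limit 180 → met
10. condition 'administers injections' holds; professional liability coverage $2,225,000 < $2,250,000 → not met
Not met: 5 of 10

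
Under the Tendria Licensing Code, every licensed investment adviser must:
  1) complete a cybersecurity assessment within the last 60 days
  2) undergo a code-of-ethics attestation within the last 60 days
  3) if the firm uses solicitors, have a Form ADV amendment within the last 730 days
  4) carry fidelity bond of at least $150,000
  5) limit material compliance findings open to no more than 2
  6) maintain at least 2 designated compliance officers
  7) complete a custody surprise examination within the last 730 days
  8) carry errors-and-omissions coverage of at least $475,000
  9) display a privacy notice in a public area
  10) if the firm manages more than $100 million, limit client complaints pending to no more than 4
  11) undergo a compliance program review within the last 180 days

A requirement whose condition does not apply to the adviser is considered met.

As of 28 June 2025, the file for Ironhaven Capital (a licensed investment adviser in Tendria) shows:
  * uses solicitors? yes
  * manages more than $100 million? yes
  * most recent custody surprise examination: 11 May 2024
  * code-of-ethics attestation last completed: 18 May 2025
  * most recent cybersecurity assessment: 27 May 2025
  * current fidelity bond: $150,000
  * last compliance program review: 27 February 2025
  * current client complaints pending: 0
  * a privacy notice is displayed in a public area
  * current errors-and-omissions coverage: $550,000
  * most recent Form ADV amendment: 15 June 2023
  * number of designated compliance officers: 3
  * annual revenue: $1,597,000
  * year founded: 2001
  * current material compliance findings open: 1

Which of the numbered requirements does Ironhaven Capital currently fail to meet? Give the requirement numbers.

1. cybersecurity assessment 32 days ago vs limit 60 → met
2. code-of-ethics attestation 41 days ago vs limit 60 → met
3. condition 'uses solicitors' holds; Form ADV amendment 744 days ago vs limit 730 → not met
4. fidelity bond $150,000 ≥ $150,000 → met
5. material compliance findings open 1 ≤ 2 → met
6. designated compliance officers 3 ≥ 2 → met
7. custody surprise examination 413 days ago vs limit 730 → met
8. errors-and-omissions coverage $550,000 ≥ $475,000 → met
9. privacy notice present → met
10. condition 'manages more than $100 million' holds; client complaints pending 0 ≤ 4 → met
11. compliance program review 121 days ago vs limit 180 → met
Not met: 3

3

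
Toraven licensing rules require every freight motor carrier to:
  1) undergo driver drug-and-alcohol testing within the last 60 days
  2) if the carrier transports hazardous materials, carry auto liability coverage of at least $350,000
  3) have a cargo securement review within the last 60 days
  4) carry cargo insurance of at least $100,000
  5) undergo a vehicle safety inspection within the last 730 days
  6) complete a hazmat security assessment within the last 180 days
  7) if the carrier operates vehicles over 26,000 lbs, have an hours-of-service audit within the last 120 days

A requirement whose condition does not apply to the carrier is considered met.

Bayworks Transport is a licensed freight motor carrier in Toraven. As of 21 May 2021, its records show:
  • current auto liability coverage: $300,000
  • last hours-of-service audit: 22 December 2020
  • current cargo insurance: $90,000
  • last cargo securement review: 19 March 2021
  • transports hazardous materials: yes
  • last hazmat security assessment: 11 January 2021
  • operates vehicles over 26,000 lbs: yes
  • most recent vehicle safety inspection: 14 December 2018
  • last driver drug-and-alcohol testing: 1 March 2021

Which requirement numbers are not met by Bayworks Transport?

1. driver drug-and-alcohol testing 81 days ago vs limit 60 → not met
2. condition 'transports hazardous materials' holds; auto liability coverage $300,000 < $350,000 → not met
3. cargo securement review 63 days ago vs limit 60 → not met
4. cargo insurance $90,000 < $100,000 → not met
5. vehicle safety inspection 889 days ago vs limit 730 → not met
6. hazmat security assessment 130 days ago vs limit 180 → met
7. condition 'operates vehicles over 26,000 lbs' holds; hours-of-service audit 150 days ago vs limit 120 → not met
Not met: 1, 2, 3, 4, 5, 7

1, 2, 3, 4, 5, 7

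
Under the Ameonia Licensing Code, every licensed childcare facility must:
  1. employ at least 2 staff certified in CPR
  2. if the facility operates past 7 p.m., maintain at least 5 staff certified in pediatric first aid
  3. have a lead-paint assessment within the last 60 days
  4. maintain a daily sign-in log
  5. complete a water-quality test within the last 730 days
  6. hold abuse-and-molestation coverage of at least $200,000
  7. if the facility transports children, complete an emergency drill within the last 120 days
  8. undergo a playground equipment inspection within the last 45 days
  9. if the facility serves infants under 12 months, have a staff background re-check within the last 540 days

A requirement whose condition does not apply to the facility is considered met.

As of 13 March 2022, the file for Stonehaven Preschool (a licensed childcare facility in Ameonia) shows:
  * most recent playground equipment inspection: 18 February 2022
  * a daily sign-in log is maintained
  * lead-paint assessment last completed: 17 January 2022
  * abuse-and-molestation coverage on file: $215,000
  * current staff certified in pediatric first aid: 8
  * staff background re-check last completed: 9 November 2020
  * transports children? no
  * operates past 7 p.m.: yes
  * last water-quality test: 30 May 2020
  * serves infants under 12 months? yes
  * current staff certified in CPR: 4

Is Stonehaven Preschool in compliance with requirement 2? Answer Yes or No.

2. condition 'operates past 7 p.m.' holds; staff certified in pediatric first aid 8 ≥ 5 → met

Yes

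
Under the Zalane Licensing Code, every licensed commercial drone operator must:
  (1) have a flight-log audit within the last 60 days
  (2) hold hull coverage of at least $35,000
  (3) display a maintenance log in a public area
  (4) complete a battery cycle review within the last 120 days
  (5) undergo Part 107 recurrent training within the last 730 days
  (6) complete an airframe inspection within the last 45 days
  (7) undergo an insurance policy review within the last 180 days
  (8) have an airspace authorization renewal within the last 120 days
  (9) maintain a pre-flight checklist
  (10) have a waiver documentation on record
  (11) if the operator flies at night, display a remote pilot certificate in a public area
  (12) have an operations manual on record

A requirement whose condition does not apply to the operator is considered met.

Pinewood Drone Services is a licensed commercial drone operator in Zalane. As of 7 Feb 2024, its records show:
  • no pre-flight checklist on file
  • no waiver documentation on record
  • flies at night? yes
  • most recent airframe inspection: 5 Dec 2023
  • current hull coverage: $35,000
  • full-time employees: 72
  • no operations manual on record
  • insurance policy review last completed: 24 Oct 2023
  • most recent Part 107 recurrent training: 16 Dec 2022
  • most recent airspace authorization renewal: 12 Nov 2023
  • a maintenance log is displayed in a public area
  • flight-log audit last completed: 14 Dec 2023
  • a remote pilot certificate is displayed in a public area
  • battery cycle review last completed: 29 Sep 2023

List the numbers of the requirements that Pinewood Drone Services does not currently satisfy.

1. flight-log audit 55 days ago vs limit 60 → met
2. hull coverage $35,000 ≥ $35,000 → met
3. maintenance log present → met
4. battery cycle review 131 days ago vs limit 120 → not met
5. Part 107 recurrent training 418 days ago vs limit 730 → met
6. airframe inspection 64 days ago vs limit 45 → not met
7. insurance policy review 106 days ago vs limit 180 → met
8. airspace authorization renewal 87 days ago vs limit 120 → met
9. pre-flight checklist absent → not met
10. waiver documentation absent → not met
11. condition 'flies at night' holds; remote pilot certificate present → met
12. operations manual absent → not met
Not met: 4, 6, 9, 10, 12

4, 6, 9, 10, 12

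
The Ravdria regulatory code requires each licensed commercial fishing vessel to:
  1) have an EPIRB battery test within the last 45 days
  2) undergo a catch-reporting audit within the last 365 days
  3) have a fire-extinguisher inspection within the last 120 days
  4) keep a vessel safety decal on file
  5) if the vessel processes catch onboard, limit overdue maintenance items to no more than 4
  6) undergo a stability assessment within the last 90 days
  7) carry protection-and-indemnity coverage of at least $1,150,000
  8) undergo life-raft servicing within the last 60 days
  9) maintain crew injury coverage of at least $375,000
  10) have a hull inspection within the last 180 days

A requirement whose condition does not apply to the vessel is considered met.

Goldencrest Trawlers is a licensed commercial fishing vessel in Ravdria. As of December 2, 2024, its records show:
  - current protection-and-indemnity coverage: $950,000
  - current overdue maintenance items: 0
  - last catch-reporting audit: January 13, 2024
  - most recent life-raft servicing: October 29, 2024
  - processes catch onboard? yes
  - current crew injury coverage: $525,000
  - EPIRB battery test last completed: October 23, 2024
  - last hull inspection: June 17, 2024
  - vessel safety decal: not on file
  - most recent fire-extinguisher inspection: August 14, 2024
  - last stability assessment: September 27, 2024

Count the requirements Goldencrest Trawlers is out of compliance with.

2

1. EPIRB battery test 40 days ago vs limit 45 → met
2. catch-reporting audit 324 days ago vs limit 365 → met
3. fire-extinguisher inspection 110 days ago vs limit 120 → met
4. vessel safety decal absent → not met
5. condition 'processes catch onboard' holds; overdue maintenance items 0 ≤ 4 → met
6. stability assessment 66 days ago vs limit 90 → met
7. protection-and-indemnity coverage $950,000 < $1,150,000 → not met
8. life-raft servicing 34 days ago vs limit 60 → met
9. crew injury coverage $525,000 ≥ $375,000 → met
10. hull inspection 168 days ago vs limit 180 → met
Not met: 2 of 10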